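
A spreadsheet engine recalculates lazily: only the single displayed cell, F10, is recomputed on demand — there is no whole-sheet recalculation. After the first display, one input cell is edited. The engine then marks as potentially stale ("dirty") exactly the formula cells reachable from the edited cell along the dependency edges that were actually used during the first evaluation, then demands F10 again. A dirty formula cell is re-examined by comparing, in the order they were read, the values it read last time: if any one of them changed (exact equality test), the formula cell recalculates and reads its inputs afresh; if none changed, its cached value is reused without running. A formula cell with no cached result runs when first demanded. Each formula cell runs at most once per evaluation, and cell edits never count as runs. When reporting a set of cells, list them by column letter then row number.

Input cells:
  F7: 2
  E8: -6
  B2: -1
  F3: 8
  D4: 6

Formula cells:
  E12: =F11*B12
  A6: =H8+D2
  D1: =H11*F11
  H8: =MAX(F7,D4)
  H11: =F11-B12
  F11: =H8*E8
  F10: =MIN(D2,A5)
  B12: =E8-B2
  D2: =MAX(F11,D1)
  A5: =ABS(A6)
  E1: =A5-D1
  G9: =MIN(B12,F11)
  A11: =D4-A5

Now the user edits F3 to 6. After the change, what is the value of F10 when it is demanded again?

First evaluation (everything demanded from the output):
  B12 = -6 - -1 = -5
  H8 = MAX(2, 6) = 6
  F11 = 6 * -6 = -36
  H11 = -36 - -5 = -31
  D1 = -31 * -36 = 1116
  D2 = MAX(-36, 1116) = 1116
  A6 = 6 + 1116 = 1122
  A5 = ABS(1122) = 1122
  F10 = MIN(1116, 1122) = 1116

Propagation after the edit:
  F3 feeds no computation that the output demands — nothing is marked dirty and nothing runs.

Key observation: F3 is never demanded by the output, so the edit triggers no recomputation at all.

New value of F10: 1116.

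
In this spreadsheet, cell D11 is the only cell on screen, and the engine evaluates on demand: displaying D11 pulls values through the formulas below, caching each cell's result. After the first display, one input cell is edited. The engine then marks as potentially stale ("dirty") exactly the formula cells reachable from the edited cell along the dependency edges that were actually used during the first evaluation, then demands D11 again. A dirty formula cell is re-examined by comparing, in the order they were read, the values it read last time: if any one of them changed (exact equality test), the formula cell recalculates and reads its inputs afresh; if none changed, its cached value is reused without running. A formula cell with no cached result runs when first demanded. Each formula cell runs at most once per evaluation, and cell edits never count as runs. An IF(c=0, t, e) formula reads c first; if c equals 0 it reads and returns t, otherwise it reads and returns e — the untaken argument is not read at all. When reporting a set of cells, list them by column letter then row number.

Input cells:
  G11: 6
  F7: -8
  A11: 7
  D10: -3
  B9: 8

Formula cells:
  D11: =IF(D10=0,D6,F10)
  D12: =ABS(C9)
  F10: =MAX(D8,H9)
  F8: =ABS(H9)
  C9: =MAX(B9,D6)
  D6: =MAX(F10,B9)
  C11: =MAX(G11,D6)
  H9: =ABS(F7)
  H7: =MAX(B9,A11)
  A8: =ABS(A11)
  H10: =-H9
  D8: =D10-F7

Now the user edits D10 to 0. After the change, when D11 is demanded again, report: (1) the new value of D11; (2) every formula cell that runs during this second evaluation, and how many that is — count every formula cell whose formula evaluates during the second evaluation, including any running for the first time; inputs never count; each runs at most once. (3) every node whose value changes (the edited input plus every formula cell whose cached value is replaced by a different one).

D11 now evaluates to 8.
Run set: D6, D8, D11, F10 (4 run).
Changed values: D8, D10.
The important point: the flipped condition pulls in fresh nodes; D6 runs for the first time.

Initial pass — values computed on the first demand:
  D8 = -3 - -8 = 5
  H9 = ABS(-8) = 8
  F10 = MAX(5, 8) = 8
  D11 = IF(D10=0: D10=-3 -> else branch F10) = 8

Second demand — change propagation:
  D8: re-runs because D10 -3->0; new result 8.
  F10: re-runs because D8 5->8; new result 8 (unchanged).
  D6: newly demanded (no cache) — executes and yields 8.
  D11: re-runs because D10 -3->0; new result 8 (unchanged).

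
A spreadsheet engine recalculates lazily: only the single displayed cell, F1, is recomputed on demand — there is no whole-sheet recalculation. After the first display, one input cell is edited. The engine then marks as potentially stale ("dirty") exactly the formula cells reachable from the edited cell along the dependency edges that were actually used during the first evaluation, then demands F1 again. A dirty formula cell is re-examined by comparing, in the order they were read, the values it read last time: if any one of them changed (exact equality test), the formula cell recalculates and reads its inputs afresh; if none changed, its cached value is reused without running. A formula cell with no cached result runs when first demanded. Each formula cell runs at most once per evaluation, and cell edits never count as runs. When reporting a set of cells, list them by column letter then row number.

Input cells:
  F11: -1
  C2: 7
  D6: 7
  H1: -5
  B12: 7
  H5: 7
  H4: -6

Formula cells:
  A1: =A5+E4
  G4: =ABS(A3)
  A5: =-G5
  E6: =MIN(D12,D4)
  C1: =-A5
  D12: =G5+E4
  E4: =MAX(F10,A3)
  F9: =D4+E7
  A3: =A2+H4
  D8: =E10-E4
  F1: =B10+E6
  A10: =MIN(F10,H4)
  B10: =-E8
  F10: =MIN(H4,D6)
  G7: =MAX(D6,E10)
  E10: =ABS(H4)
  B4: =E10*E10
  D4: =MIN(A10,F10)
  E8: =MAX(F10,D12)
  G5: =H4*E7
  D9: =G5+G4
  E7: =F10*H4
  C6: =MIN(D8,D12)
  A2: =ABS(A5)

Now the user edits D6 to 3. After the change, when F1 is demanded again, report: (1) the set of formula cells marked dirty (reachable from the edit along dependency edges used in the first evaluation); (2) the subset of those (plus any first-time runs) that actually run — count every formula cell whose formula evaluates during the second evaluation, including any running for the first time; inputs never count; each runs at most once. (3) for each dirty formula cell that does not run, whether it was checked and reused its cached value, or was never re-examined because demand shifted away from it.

Marked dirty: A2, A3, A5, A10, B10, D4, D12, E4, E6, E7, E8, F1, F10, G5.
Formula cells that run: F10 — 1 in total.
Checked but reused from cache: A2, A3, A5, A10, B10, D4, D12, E4, E6, E7, E8, F1, G5.
Key observation: the change is absorbed at F10 — it re-runs but produces the same value, and the output's value is unchanged.

First evaluation (everything demanded from the output):
  F10 = MIN(-6, 7) = -6
  A10 = MIN(-6, -6) = -6
  D4 = MIN(-6, -6) = -6
  E7 = -6 * -6 = 36
  G5 = -6 * 36 = -216
  A5 = -(-216) = 216
  A2 = ABS(216) = 216
  A3 = 216 + -6 = 210
  E4 = MAX(-6, 210) = 210
  D12 = -216 + 210 = -6
  E6 = MIN(-6, -6) = -6
  E8 = MAX(-6, -6) = -6
  B10 = -(-6) = 6
  F1 = 6 + -6 = 0

Propagation after the edit:
  F10: runs — D6 7->3; result -6 (same value as before).
  A10: checked — values it read are unchanged (F10 unchanged, H4 unchanged); reused cached -6 without running.
  D4: checked — values it read are unchanged (A10 unchanged, F10 unchanged); reused cached -6 without running.
  E7: checked — values it read are unchanged (F10 unchanged, H4 unchanged); reused cached 36 without running.
  G5: checked — values it read are unchanged (H4 unchanged, E7 unchanged); reused cached -216 without running.
  A5: checked — values it read are unchanged (G5 unchanged); reused cached 216 without running.
  A2: checked — values it read are unchanged (A5 unchanged); reused cached 216 without running.
  A3: checked — values it read are unchanged (A2 unchanged, H4 unchanged); reused cached 210 without running.
  E4: checked — values it read are unchanged (F10 unchanged, A3 unchanged); reused cached 210 without running.
  D12: checked — values it read are unchanged (G5 unchanged, E4 unchanged); reused cached -6 without running.
  E6: checked — values it read are unchanged (D12 unchanged, D4 unchanged); reused cached -6 without running.
  E8: checked — values it read are unchanged (F10 unchanged, D12 unchanged); reused cached -6 without running.
  B10: checked — values it read are unchanged (E8 unchanged); reused cached 6 without running.
  F1: checked — values it read are unchanged (B10 unchanged, E6 unchanged); reused cached 0 without running.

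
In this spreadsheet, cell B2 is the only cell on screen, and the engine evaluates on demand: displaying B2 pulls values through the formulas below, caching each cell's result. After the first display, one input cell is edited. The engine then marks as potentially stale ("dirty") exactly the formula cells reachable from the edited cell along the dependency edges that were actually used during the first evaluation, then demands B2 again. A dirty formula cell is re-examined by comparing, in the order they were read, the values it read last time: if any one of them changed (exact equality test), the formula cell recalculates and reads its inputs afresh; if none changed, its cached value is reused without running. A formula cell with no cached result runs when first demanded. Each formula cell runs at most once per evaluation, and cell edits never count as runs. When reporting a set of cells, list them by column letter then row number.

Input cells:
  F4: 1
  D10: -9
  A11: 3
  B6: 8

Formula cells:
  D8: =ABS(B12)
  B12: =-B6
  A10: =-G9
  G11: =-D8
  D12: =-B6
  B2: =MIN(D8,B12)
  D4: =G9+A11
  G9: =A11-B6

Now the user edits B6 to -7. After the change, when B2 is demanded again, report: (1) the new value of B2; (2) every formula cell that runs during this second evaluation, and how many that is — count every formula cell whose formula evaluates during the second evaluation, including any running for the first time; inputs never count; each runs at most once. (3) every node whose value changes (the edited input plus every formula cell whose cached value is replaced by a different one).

Initial pass — values computed on the first demand:
  B12 = -(8) = -8
  D8 = ABS(-8) = 8
  B2 = MIN(8, -8) = -8

Second demand — change propagation:
  B12: re-runs because B6 8->-7; new result 7.
  D8: re-runs because B12 -8->7; new result 7.
  B2: re-runs because D8 8->7; B12 -8->7; new result 7.

B2 now evaluates to 7.
Run set: B2, B12, D8 (3 run).
Changed values: B2, B6, B12, D8.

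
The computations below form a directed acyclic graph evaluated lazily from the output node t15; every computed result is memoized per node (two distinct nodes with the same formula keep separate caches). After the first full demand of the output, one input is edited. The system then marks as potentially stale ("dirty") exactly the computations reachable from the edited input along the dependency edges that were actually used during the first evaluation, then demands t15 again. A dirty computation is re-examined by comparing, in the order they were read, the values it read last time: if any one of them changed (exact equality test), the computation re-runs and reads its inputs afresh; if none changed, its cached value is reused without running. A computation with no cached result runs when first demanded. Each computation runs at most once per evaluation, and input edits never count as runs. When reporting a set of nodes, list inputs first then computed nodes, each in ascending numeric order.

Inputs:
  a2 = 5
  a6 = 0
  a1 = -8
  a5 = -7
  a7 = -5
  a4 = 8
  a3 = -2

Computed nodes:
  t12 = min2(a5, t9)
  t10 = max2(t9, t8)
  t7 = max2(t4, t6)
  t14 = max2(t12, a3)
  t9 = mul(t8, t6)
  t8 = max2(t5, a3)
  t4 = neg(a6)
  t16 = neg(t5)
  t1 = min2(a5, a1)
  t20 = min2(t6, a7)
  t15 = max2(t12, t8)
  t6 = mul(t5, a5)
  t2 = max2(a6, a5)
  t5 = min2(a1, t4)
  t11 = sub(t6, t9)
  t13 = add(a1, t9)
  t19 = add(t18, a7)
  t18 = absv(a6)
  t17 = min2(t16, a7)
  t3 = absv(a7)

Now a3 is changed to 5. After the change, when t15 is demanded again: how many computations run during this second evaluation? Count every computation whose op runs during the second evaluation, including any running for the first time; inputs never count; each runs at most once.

4 computations run: t8, t9, t12, t15.

First demand of the output computes:
  t4 = neg(0) = 0
  t5 = min2(-8, 0) = -8
  t6 = mul(-8, -7) = 56
  t8 = max2(-8, -2) = -2
  t9 = mul(-2, 56) = -112
  t12 = min2(-7, -112) = -112
  t15 = max2(-112, -2) = -2

After the edit, cleaning proceeds:
  t8: a read changed (a3 -2->5) — executes, giving 5.
  t9: a read changed (t8 -2->5) — executes, giving 280.
  t12: a read changed (t9 -112->280) — executes, giving -7.
  t15: a read changed (t12 -112->-7; t8 -2->5) — executes, giving 5.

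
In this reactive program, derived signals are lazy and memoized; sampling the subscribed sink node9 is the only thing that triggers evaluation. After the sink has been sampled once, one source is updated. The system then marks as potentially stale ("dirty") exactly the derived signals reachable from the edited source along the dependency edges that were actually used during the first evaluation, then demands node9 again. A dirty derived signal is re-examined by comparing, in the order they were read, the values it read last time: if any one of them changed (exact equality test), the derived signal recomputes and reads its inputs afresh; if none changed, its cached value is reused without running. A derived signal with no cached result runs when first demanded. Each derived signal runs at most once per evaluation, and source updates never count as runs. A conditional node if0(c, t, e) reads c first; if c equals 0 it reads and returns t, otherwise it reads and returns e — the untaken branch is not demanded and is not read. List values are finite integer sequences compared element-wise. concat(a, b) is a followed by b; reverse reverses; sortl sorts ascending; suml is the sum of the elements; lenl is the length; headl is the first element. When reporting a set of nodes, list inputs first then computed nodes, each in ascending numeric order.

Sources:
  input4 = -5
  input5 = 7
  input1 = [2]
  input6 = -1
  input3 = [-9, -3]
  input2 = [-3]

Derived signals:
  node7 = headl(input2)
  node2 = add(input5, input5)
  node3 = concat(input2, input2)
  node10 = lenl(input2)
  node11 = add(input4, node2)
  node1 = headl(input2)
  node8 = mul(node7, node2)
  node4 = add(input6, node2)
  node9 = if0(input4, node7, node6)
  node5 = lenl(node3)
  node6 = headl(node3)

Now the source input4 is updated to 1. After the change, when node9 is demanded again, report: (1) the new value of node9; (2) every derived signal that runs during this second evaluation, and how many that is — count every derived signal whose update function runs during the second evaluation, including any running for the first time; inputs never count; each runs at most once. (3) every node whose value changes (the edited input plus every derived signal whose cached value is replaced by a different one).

First demand of the output computes:
  node3 = concat([-3], [-3]) = [-3, -3]
  node6 = headl([-3, -3]) = -3
  node9 = if0(input4=-5 -> else branch node6) = -3

After the edit, cleaning proceeds:
  node9: a read changed (input4 -5->1) — executes, giving -3 — identical to its old value.

Demanding node9 again yields -3.
1 derived signals run: node9.
The nodes whose values change: input4.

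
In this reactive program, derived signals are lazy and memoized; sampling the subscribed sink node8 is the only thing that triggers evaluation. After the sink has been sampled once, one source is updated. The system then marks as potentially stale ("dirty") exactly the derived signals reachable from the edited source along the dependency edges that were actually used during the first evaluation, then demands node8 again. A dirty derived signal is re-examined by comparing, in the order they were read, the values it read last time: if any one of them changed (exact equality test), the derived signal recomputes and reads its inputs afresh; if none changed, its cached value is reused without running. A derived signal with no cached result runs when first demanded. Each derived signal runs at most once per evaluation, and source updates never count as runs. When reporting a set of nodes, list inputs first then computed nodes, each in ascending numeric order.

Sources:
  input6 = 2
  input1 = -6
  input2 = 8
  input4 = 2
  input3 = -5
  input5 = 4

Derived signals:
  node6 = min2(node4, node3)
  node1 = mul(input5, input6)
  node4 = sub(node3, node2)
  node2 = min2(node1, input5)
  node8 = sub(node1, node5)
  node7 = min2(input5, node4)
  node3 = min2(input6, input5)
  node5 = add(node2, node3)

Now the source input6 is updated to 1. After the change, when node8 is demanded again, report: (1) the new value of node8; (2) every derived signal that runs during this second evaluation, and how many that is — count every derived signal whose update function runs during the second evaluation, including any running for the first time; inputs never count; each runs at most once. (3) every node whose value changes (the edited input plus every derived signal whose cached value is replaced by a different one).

First demand of the output computes:
  node1 = mul(4, 2) = 8
  node2 = min2(8, 4) = 4
  node3 = min2(2, 4) = 2
  node5 = add(4, 2) = 6
  node8 = sub(8, 6) = 2

After the edit, cleaning proceeds:
  node1: a read changed (input6 2->1) — executes, giving 4.
  node2: a read changed (node1 8->4) — executes, giving 4 — identical to its old value.
  node3: a read changed (input6 2->1) — executes, giving 1.
  node5: a read changed (node3 2->1) — executes, giving 5.
  node8: a read changed (node1 8->4; node5 6->5) — executes, giving -1.

Demanding node8 again yields -1.
5 derived signals run: node1, node2, node3, node5, node8.
The nodes whose values change: input6, node1, node3, node5, node8.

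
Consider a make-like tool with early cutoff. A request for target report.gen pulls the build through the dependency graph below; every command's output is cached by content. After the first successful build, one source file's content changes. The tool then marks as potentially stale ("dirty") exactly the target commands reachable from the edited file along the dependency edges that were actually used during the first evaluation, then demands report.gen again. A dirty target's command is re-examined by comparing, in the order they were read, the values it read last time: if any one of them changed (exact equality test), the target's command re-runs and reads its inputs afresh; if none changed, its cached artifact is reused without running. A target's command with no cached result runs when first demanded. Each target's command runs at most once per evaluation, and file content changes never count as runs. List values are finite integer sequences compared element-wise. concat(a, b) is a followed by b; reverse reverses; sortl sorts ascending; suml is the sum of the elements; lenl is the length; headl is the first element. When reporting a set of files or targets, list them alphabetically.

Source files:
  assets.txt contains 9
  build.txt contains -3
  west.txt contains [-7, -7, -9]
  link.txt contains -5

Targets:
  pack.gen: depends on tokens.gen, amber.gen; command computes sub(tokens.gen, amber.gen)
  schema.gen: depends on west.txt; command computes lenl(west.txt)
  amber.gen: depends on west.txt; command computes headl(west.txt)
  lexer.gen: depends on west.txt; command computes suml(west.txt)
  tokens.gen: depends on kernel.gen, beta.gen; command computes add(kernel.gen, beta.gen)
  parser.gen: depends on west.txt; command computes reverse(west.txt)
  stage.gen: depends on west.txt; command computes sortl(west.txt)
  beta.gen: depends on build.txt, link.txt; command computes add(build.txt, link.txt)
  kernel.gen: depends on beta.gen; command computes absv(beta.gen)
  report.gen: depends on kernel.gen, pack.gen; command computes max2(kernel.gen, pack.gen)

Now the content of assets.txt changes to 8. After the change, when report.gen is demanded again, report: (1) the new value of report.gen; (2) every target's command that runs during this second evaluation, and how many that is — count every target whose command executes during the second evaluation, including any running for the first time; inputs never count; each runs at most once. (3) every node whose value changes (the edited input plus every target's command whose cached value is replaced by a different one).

First demand of the output computes:
  amber.gen = headl([-7, -7, -9]) = -7
  beta.gen = add(-3, -5) = -8
  kernel.gen = absv(-8) = 8
  tokens.gen = add(8, -8) = 0
  pack.gen = sub(0, -7) = 7
  report.gen = max2(8, 7) = 8

After the edit, cleaning proceeds:
  no node depends on assets.txt at all; the second demand re-runs nothing.

Note the shortcut — nothing in the graph depends on assets.txt at all, so no recomputation happens.

Demanding report.gen again yields 8.
0 target commands run: none.
The nodes whose values change: assets.txt.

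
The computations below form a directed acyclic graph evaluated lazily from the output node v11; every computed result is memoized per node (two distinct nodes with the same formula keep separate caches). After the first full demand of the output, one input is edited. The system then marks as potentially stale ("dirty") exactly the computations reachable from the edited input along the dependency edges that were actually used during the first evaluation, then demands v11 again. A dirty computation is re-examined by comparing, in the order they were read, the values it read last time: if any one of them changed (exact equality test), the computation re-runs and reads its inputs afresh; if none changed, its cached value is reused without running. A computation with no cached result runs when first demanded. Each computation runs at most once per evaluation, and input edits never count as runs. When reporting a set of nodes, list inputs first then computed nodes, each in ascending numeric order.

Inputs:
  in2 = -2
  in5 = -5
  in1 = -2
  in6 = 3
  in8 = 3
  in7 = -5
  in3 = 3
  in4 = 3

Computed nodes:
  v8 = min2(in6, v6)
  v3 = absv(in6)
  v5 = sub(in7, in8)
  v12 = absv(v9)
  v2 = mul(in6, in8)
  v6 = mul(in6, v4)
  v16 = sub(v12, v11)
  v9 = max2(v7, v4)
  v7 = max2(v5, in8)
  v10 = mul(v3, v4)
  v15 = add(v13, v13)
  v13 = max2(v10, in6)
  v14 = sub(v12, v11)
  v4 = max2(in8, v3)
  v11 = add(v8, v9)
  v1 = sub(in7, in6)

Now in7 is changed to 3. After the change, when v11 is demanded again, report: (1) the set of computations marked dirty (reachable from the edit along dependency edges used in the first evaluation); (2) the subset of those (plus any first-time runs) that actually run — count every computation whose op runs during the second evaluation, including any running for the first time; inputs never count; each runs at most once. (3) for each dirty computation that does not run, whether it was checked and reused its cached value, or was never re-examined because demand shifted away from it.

The edit dirties: v5, v7, v9, v11.
2 computations run: v5, v7.
Cache hits after checking: v9, v11.
Note the absorption at v7: it re-runs yet its value is the same, leaving the output's value untouched.

First demand of the output computes:
  v3 = absv(3) = 3
  v4 = max2(3, 3) = 3
  v5 = sub(-5, 3) = -8
  v6 = mul(3, 3) = 9
  v7 = max2(-8, 3) = 3
  v8 = min2(3, 9) = 3
  v9 = max2(3, 3) = 3
  v11 = add(3, 3) = 6

After the edit, cleaning proceeds:
  v5: a read changed (in7 -5->3) — executes, giving 0.
  v7: a read changed (v5 -8->0) — executes, giving 3 — identical to its old value.
  v9: dirty, but its reads are unchanged (v7 unchanged, v4 unchanged); cached 3 stands.
  v11: dirty, but its reads are unchanged (v8 unchanged, v9 unchanged); cached 6 stands.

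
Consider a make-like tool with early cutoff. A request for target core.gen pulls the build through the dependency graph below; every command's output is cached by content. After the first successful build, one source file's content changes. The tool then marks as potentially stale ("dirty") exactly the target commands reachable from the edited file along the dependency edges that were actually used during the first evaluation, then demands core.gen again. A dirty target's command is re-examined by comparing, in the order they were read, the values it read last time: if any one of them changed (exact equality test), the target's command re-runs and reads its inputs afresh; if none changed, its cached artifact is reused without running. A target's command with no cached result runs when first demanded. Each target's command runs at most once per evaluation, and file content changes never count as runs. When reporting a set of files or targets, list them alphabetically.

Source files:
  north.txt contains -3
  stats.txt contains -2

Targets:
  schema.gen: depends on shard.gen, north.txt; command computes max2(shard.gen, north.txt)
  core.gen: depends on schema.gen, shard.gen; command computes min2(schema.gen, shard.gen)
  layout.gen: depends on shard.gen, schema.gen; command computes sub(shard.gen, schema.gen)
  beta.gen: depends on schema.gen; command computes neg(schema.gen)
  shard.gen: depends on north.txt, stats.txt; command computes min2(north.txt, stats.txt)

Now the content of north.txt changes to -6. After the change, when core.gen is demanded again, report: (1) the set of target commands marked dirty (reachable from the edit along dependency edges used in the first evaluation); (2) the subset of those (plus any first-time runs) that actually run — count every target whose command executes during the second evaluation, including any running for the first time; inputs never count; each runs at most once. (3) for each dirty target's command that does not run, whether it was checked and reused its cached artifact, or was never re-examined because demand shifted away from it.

The edit dirties: core.gen, schema.gen, shard.gen.
3 target commands run: core.gen, schema.gen, shard.gen.
No dirty target's command escaped a run.

First demand of the output computes:
  shard.gen = min2(-3, -2) = -3
  schema.gen = max2(-3, -3) = -3
  core.gen = min2(-3, -3) = -3

After the edit, cleaning proceeds:
  shard.gen: a read changed (north.txt -3->-6) — executes, giving -6.
  schema.gen: a read changed (shard.gen -3->-6; north.txt -3->-6) — executes, giving -6.
  core.gen: a read changed (schema.gen -3->-6; shard.gen -3->-6) — executes, giving -6.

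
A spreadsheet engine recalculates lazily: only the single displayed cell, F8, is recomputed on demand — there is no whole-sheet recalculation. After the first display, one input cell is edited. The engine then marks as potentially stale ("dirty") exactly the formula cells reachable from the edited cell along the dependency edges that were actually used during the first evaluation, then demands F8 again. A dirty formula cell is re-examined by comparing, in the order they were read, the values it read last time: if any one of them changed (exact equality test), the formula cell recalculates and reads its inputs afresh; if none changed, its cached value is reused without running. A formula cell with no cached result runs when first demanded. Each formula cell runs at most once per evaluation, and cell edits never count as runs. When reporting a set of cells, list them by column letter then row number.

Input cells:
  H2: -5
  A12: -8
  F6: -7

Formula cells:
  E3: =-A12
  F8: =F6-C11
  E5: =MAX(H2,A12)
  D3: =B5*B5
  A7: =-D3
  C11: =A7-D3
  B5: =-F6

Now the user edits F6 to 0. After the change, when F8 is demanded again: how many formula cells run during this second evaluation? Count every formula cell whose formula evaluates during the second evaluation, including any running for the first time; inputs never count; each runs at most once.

Formula cells that run: A7, B5, C11, D3, F8 — 5 in total.

First evaluation (everything demanded from the output):
  B5 = -(-7) = 7
  D3 = 7 * 7 = 49
  A7 = -(49) = -49
  C11 = -49 - 49 = -98
  F8 = -7 - -98 = 91

Propagation after the edit:
  B5: runs — F6 -7->0; result 0.
  D3: runs — B5 7->0; B5 7->0; result 0.
  A7: runs — D3 49->0; result 0.
  C11: runs — A7 -49->0; D3 49->0; result 0.
  F8: runs — F6 -7->0; C11 -98->0; result 0.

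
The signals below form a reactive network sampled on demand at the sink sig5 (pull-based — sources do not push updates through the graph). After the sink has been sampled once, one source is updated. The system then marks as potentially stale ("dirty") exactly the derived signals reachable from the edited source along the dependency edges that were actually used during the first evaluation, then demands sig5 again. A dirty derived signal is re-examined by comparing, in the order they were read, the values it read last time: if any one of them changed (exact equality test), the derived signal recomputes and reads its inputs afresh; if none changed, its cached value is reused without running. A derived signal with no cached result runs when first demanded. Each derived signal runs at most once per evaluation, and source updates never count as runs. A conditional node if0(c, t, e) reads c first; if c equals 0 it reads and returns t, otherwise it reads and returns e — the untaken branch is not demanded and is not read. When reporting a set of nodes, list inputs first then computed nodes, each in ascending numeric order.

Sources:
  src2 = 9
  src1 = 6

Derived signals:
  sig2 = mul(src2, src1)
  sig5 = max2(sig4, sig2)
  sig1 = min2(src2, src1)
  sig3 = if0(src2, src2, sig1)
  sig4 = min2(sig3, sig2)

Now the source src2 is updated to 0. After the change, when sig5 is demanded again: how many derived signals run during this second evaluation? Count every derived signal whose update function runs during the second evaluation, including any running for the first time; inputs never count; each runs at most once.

Run set: sig2, sig3, sig4, sig5 (4 run).
The important point: the flipped condition redirects demand; sig1 is left stale, never re-checked.

Initial pass — values computed on the first demand:
  sig1 = min2(9, 6) = 6
  sig2 = mul(9, 6) = 54
  sig3 = if0(src2=9 -> else branch sig1) = 6
  sig4 = min2(6, 54) = 6
  sig5 = max2(6, 54) = 54

Second demand — change propagation:
  sig1: dirty yet unreached — the second evaluation never asks for it.
  sig2: re-runs because src2 9->0; new result 0.
  sig3: re-runs because src2 9->0; new result 0.
  sig4: re-runs because sig3 6->0; sig2 54->0; new result 0.
  sig5: re-runs because sig4 6->0; sig2 54->0; new result 0.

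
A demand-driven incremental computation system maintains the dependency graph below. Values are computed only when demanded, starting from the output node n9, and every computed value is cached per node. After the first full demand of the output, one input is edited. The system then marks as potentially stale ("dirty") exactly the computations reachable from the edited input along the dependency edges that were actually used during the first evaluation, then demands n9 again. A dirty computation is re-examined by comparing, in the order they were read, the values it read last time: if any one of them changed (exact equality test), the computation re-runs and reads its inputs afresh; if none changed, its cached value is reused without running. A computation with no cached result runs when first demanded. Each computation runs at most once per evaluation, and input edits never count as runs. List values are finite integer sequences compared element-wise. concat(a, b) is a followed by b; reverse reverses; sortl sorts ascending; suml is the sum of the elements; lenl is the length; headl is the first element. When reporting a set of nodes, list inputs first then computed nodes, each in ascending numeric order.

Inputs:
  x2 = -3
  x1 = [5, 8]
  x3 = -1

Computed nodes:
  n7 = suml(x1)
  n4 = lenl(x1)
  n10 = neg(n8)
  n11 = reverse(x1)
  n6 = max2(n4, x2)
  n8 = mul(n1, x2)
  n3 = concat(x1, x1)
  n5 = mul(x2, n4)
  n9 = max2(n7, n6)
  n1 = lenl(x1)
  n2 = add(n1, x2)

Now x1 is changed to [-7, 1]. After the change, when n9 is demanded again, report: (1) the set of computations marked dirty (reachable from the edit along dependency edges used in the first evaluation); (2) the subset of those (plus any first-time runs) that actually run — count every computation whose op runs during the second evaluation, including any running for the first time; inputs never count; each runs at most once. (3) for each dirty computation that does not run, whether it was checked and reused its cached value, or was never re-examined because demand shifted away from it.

Marked dirty: n4, n6, n7, n9.
Computations that run: n4, n7, n9 — 3 in total.
Checked but reused from cache: n6.
Key observation: the cutoff stops propagation at n6 — its inputs' values are unchanged, so it reuses its cache.

First evaluation (everything demanded from the output):
  n4 = lenl([5, 8]) = 2
  n6 = max2(2, -3) = 2
  n7 = suml([5, 8]) = 13
  n9 = max2(13, 2) = 13

Propagation after the edit:
  n4: runs — x1 [5, 8]->[-7, 1]; result 2 (same value as before).
  n6: checked — values it read are unchanged (n4 unchanged, x2 unchanged); reused cached 2 without running.
  n7: runs — x1 [5, 8]->[-7, 1]; result -6.
  n9: runs — n7 13->-6; result 2.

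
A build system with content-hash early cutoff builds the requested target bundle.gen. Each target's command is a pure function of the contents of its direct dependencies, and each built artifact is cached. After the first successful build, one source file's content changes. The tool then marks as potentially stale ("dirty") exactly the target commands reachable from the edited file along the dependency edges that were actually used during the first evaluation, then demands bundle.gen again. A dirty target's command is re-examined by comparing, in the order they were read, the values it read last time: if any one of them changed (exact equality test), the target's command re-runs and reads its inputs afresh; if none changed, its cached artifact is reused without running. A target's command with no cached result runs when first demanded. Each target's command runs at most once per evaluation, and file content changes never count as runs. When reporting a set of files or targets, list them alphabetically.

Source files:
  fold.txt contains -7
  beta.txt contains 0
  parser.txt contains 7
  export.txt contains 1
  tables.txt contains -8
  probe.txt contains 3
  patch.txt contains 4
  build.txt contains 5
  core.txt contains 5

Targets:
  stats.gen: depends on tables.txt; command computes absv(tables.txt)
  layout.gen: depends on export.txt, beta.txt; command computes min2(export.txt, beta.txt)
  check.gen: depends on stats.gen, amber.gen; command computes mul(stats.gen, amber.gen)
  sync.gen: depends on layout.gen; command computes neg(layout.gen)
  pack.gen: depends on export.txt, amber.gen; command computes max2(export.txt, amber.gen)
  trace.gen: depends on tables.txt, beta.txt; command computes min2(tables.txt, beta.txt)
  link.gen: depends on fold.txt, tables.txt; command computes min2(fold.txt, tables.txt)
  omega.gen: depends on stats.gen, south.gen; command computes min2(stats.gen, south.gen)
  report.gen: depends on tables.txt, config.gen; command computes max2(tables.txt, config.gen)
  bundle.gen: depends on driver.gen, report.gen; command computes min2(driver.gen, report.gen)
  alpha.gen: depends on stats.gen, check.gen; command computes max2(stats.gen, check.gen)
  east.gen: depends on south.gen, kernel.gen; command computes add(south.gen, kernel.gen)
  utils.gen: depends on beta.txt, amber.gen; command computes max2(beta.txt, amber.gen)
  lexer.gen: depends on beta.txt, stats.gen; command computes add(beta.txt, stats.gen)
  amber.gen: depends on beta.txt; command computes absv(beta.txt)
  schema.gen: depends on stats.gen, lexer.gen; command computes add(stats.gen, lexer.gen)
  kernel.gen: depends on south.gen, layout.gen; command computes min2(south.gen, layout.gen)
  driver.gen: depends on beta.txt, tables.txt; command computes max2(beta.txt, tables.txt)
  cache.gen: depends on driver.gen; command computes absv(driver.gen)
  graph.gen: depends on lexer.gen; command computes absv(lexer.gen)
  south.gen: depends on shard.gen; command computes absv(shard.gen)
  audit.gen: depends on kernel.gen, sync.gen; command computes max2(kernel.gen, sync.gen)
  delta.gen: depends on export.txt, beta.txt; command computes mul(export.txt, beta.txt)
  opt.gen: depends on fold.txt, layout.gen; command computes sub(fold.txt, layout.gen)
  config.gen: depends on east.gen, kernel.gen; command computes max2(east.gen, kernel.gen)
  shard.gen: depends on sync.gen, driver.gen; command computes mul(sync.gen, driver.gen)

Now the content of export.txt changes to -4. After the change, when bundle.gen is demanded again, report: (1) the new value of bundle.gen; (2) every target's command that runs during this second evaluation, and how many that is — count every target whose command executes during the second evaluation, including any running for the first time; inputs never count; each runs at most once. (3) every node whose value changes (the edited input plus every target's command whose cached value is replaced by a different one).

New value of bundle.gen: -4.
Target commands that run: bundle.gen, config.gen, east.gen, kernel.gen, layout.gen, report.gen, shard.gen, sync.gen — 8 in total.
Values that change: bundle.gen, config.gen, east.gen, export.txt, kernel.gen, layout.gen, report.gen, sync.gen.
Key observation: the cutoff stops propagation at south.gen — its inputs' values are unchanged, so it reuses its cache.

First evaluation (everything demanded from the output):
  driver.gen = max2(0, -8) = 0
  layout.gen = min2(1, 0) = 0
  sync.gen = neg(0) = 0
  shard.gen = mul(0, 0) = 0
  south.gen = absv(0) = 0
  kernel.gen = min2(0, 0) = 0
  east.gen = add(0, 0) = 0
  config.gen = max2(0, 0) = 0
  report.gen = max2(-8, 0) = 0
  bundle.gen = min2(0, 0) = 0

Propagation after the edit:
  layout.gen: runs — export.txt 1->-4; result -4.
  sync.gen: runs — layout.gen 0->-4; result 4.
  shard.gen: runs — sync.gen 0->4; result 0 (same value as before).
  south.gen: checked — values it read are unchanged (shard.gen unchanged); reused cached 0 without running.
  kernel.gen: runs — layout.gen 0->-4; result -4.
  east.gen: runs — kernel.gen 0->-4; result -4.
  config.gen: runs — east.gen 0->-4; kernel.gen 0->-4; result -4.
  report.gen: runs — config.gen 0->-4; result -4.
  bundle.gen: runs — report.gen 0->-4; result -4.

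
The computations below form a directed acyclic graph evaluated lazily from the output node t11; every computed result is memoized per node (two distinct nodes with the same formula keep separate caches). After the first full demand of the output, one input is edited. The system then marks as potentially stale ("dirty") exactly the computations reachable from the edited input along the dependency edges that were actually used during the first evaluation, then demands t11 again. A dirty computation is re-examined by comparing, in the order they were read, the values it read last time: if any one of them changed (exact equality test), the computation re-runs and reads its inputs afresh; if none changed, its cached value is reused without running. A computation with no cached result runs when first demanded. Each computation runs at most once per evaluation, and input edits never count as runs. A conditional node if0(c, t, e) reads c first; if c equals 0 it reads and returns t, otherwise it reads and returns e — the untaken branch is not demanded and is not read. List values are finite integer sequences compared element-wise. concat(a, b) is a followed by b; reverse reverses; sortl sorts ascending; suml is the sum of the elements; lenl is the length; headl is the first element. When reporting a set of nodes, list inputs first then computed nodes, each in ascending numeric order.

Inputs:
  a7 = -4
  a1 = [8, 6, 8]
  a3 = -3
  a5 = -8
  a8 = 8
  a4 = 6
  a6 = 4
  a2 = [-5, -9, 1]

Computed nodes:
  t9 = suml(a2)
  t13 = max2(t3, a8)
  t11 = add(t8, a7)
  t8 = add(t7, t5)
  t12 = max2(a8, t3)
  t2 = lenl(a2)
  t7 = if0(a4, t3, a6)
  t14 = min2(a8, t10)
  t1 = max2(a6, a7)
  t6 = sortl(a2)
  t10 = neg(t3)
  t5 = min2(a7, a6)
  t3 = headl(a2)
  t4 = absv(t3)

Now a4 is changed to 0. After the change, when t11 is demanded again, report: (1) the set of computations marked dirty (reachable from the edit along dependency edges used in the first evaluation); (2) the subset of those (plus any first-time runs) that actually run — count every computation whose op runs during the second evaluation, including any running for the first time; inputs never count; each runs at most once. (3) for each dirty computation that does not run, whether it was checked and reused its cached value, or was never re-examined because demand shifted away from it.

The edit dirties: t7, t8, t11.
4 computations run: t3, t7, t8, t11.
No dirty computation escaped a run.
Note the branch switch — t3 had no cache and runs now for the first time.

First demand of the output computes:
  t5 = min2(-4, 4) = -4
  t7 = if0(a4=6 -> else branch a6) = 4
  t8 = add(4, -4) = 0
  t11 = add(0, -4) = -4

After the edit, cleaning proceeds:
  t3: had never run; runs now, result -5.
  t7: a read changed (a4 6->0) — executes, giving -5.
  t8: a read changed (t7 4->-5) — executes, giving -9.
  t11: a read changed (t8 0->-9) — executes, giving -13.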